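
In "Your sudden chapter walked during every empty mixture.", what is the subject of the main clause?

your sudden chapter

The subject of the main clause is the NP immediately before the verb "walked": "your sudden chapter".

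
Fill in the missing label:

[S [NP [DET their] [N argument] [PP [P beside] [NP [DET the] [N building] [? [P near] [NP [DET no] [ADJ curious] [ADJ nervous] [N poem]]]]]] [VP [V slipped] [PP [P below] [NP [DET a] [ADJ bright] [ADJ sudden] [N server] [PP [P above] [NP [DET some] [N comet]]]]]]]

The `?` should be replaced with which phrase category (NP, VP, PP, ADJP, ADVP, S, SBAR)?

A constituent whose immediate children are P 'near', NP is a prepositional phrase: PP.

PP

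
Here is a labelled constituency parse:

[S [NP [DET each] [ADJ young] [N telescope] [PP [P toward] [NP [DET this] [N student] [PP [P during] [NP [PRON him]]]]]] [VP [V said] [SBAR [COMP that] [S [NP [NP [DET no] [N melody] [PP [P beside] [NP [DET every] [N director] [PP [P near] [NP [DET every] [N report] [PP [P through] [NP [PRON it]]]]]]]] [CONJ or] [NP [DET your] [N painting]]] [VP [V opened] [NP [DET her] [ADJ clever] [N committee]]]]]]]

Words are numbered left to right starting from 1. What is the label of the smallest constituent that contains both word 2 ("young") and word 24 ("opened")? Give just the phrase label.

S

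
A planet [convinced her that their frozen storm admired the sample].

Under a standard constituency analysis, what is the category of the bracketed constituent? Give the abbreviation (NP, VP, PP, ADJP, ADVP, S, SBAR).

The bracketed span "convinced her that their frozen storm admired the sample" is headed by "convinced", making it a verb phrase (VP).

VP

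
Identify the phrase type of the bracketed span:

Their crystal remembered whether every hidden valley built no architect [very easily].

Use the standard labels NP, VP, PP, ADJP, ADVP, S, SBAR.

ADVP

The span is built around the adverb "easily" — an adverb phrase (ADVP).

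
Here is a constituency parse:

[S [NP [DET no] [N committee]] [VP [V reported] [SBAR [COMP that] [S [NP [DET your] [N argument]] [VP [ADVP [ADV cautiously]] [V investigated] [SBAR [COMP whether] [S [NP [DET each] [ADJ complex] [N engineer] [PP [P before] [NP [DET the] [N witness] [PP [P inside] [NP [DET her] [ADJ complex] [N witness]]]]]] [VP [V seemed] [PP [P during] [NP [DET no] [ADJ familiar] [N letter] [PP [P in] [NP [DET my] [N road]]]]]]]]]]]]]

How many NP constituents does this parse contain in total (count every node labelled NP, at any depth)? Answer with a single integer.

7

Listing each NP by its span: [NP no committee]; [NP your argument]; [NP each complex engineer before the witness inside her complex witness]; [NP the witness inside her complex witness]; [NP her complex witness]; [NP no familiar letter in my road] … — that makes 7.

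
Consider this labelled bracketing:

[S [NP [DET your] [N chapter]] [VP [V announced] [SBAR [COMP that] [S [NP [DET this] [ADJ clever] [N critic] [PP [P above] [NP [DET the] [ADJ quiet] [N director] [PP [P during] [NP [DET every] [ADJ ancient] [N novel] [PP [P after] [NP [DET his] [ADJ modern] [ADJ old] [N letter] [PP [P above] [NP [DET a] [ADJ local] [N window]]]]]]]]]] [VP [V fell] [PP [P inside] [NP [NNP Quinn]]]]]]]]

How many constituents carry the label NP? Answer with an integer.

7

Listing each NP by its span: [NP your chapter]; [NP this clever critic above the quiet director during every ancient novel after his modern old letter above a local window]; [NP the quiet director during every ancient novel after his modern old letter above a local window]; [NP every ancient novel after his modern old letter above a local window]; [NP his modern old letter above a local window]; [NP a local window] … — that makes 7.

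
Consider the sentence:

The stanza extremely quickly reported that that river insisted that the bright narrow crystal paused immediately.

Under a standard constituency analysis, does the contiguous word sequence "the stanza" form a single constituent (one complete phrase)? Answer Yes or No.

Yes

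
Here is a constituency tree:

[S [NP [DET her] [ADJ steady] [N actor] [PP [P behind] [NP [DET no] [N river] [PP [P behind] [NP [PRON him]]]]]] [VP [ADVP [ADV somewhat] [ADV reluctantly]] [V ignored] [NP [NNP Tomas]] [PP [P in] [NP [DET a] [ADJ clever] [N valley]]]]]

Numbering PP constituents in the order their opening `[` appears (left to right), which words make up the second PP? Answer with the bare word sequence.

Opening `[PP` markers occur at word positions 4, 7, 13; the second of these opens the constituent [PP behind him].

behind him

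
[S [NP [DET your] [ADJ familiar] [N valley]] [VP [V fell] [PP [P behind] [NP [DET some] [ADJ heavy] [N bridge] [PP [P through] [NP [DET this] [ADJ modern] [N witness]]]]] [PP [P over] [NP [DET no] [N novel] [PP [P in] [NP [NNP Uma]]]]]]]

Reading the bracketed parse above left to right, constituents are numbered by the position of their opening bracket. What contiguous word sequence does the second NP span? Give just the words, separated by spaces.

Opening `[NP` markers occur at word positions 1, 6, 10, 14, 17; the second of these opens the constituent [NP some heavy bridge through this modern witness].

some heavy bridge through this modern witness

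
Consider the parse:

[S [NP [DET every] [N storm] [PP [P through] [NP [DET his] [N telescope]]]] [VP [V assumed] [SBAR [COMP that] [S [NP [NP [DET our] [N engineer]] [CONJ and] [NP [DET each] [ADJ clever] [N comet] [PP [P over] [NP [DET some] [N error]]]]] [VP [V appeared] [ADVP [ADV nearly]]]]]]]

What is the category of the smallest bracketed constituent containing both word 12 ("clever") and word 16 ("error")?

NP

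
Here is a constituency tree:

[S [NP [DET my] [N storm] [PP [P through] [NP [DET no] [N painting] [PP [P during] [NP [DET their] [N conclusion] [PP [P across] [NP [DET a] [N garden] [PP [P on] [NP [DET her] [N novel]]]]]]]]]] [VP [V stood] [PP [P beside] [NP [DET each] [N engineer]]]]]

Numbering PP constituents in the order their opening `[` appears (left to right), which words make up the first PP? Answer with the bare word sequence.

through no painting during their conclusion across a garden on her novel

The PP opening brackets appear, in order, over: "through no painting during their conclusion across a garden on her novel"; "during their conclusion across a garden on her novel"; "across a garden on her novel"; "on her novel"; "beside each engineer". The first one spans "through no painting during their conclusion across a garden on her novel".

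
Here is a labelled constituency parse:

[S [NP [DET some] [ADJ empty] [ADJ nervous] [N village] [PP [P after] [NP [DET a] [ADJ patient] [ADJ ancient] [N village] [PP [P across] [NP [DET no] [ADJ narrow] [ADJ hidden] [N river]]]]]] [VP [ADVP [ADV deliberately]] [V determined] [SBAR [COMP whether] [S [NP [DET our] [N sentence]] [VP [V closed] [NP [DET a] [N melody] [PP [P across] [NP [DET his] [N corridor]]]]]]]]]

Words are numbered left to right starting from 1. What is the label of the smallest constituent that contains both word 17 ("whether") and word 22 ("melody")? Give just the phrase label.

SBAR

The smallest bracket enclosing both words is [SBAR whether our sentence closed a melody across his corridor], so the label is SBAR.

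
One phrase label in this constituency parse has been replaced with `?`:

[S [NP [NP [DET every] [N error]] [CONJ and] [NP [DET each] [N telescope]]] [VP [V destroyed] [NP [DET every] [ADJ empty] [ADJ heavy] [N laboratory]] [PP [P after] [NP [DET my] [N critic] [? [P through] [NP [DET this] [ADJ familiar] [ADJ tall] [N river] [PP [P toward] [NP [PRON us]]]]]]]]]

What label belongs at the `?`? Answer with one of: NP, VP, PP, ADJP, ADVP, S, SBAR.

The `?` node immediately contains: P 'through', NP. That is the internal structure of a prepositional phrase, so the label is PP.

PP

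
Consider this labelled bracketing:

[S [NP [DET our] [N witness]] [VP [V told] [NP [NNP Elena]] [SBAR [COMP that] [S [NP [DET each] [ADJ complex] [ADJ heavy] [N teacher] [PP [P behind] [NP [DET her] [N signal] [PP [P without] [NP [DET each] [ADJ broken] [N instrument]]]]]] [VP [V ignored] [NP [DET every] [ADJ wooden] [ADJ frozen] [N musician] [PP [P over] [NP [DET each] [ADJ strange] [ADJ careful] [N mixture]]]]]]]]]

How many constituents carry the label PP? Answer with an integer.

Scanning left to right, an opening `[PP` appears at word positions 10, 13, 22 — 3 in total.

3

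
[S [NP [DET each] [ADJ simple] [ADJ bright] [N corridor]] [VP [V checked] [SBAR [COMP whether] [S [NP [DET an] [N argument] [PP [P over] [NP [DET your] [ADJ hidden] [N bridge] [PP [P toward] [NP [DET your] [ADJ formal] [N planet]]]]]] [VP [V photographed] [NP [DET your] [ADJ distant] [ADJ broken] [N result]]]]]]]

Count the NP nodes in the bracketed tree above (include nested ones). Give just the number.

Scanning left to right, an opening `[NP` appears at word positions 1, 7, 10, 14, 18 — 5 in total.

5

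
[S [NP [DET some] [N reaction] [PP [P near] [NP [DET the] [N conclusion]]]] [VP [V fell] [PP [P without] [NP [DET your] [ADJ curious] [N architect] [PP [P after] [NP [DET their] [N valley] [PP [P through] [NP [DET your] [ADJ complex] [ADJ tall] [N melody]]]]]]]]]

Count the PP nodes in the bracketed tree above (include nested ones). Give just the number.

4

Scanning left to right, an opening `[PP` appears at word positions 3, 7, 11, 14 — 4 in total.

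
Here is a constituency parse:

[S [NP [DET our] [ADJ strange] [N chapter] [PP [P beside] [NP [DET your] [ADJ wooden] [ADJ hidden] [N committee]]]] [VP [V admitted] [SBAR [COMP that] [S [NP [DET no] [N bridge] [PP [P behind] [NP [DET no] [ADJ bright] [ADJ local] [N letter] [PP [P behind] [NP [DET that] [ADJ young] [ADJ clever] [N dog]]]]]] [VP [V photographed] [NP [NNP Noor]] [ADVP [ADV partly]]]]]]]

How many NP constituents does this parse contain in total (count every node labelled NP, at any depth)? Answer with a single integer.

Scanning left to right, an opening `[NP` appears at word positions 1, 5, 11, 14, 19, 24 — 6 in total.

6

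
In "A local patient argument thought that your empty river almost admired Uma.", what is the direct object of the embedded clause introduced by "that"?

The verb of the embedded clause introduced by "that" is "admired"; its direct object is the NP "Uma".

Uma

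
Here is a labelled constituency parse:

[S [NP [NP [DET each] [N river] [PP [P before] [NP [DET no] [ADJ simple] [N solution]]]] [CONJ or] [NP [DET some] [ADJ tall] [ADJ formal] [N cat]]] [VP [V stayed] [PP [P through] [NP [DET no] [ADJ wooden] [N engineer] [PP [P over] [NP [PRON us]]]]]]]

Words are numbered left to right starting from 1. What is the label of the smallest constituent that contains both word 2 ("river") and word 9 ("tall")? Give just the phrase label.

The smallest bracket enclosing both words is [NP each river before no simple solution or some tall formal cat], so the label is NP.

NP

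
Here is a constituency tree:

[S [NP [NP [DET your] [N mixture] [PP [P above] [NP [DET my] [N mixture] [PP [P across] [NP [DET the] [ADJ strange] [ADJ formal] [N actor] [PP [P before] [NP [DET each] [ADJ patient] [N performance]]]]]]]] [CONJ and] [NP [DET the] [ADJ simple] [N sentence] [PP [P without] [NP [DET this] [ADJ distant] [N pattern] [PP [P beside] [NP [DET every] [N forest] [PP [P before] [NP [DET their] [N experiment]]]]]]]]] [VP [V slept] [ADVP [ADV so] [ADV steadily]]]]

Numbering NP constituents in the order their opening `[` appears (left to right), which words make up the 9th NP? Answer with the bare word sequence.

In left-to-right order the NP constituents are "your mixture above my mixture across the strange formal actor before each patient performance and the simple sentence without this distant pattern beside every forest before their experiment"; "your mixture above my mixture across the strange formal actor before each patient performance"; "my mixture across the strange formal actor before each patient performance"; "the strange formal actor before each patient performance"; "each patient performance"; "the simple sentence without this distant pattern beside every forest before their experiment"; "this distant pattern beside every forest before their experiment"; "every forest before their experiment"; "their experiment". Number 9 is "their experiment".

their experiment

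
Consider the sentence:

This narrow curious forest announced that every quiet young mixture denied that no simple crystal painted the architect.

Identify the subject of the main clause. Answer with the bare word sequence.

this narrow curious forest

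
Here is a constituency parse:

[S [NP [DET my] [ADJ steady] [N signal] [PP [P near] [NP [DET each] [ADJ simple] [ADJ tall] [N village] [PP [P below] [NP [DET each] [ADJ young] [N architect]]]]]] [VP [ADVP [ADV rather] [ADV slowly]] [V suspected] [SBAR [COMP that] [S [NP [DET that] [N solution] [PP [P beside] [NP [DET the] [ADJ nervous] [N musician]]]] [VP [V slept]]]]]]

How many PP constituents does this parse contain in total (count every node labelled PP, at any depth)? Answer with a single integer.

3

The PP constituents are: [PP near each simple tall village below each young architect]; [PP below each young architect]; [PP beside the nervous musician]. Total: 3.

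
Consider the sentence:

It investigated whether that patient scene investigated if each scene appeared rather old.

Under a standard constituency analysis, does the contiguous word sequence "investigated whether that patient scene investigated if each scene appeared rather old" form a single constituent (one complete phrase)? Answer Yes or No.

These words form the whole verb phrase headed by "investigated", so yes — one constituent.

Yes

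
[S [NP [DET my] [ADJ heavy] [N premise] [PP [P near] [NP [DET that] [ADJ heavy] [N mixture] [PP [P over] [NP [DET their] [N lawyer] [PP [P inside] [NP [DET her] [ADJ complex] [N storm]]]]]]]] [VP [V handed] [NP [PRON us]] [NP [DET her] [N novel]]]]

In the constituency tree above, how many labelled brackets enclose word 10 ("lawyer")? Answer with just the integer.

Counting open brackets not yet closed at "lawyer": [S [NP [PP [NP [PP [NP [N = 7.

7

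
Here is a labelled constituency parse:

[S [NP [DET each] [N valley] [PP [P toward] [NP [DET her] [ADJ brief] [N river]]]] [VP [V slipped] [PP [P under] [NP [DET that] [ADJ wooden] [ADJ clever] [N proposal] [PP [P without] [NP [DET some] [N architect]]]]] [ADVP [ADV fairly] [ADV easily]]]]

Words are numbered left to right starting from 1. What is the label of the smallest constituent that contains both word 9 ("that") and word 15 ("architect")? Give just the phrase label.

The smallest bracket enclosing both words is [NP that wooden clever proposal without some architect], so the label is NP.

NP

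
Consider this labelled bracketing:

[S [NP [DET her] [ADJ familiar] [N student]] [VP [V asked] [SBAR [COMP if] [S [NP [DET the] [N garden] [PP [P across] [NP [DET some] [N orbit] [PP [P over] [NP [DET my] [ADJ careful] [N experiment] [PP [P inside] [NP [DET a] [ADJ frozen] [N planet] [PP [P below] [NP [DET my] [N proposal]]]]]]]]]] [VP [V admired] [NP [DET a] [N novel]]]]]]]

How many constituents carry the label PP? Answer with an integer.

4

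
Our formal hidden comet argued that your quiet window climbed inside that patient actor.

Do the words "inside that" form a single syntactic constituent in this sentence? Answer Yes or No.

No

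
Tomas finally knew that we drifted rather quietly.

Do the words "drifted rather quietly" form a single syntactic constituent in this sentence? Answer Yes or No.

Yes

"drifted rather quietly" is exactly the verb phrase [VP drifted rather quietly], a complete constituent.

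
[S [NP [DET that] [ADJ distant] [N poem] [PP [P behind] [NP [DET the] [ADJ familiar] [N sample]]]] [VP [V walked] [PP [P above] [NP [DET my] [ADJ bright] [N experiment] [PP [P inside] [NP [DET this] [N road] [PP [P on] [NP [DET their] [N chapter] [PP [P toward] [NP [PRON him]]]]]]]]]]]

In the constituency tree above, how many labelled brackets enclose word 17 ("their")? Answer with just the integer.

9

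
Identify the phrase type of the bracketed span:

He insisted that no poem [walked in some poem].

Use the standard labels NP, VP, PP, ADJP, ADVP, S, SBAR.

VP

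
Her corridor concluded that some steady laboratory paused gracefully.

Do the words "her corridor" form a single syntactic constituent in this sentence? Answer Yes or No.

"her corridor" is exactly the noun phrase [NP her corridor], a complete constituent.

Yes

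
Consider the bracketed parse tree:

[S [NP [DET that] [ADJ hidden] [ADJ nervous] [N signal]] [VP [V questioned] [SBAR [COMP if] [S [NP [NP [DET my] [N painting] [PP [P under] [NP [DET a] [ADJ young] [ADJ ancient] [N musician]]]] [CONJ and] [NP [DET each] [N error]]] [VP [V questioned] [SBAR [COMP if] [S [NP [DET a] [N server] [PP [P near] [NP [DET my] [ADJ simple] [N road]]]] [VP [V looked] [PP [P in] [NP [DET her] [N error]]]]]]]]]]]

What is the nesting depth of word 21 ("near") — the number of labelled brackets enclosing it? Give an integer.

10

Counting open brackets not yet closed at "near": [S [VP [SBAR [S [VP [SBAR [S [NP [PP [P = 10.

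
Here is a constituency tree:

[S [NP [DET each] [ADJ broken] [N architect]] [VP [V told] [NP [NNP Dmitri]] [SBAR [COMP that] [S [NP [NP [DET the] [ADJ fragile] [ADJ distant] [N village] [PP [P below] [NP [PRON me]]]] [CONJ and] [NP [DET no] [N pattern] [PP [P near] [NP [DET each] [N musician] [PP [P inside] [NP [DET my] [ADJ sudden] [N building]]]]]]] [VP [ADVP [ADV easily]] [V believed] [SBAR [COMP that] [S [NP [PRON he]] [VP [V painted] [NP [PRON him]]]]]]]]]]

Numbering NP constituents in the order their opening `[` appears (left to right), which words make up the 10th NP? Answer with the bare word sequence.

The NP opening brackets appear, in order, over: "each broken architect"; "Dmitri"; "the fragile distant village below me and no pattern near each musician inside my sudden building"; "the fragile distant village below me"; "me"; "no pattern near each musician inside my sudden building"; "each musician inside my sudden building"; "my sudden building"; "he"; "him". The 10th one spans "him".

him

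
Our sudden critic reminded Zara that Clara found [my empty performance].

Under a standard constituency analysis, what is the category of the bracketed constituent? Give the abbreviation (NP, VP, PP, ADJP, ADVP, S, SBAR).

NP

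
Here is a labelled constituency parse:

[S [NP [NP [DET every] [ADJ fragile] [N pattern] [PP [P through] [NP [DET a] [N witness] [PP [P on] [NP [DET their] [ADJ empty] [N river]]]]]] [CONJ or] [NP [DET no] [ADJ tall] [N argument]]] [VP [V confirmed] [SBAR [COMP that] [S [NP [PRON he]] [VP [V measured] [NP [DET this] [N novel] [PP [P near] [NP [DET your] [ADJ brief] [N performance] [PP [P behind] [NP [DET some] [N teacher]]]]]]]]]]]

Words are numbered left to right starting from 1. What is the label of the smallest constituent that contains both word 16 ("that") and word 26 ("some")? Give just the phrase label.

The smallest bracket enclosing both words is [SBAR that he measured this novel near your brief performance behind some teacher], so the label is SBAR.

SBAR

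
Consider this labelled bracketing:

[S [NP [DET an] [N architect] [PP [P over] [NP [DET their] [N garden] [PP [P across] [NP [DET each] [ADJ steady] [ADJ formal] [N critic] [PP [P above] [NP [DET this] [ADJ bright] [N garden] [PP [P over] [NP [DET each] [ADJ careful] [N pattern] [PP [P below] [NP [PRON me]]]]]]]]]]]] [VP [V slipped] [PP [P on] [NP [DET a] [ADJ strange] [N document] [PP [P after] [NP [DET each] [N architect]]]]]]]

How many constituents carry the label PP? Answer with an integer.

Listing each PP by its span: [PP over their garden across each steady formal critic above this bright garden over each careful pattern below me]; [PP across each steady formal critic above this bright garden over each careful pattern below me]; [PP above this bright garden over each careful pattern below me]; [PP over each careful pattern below me]; [PP below me]; [PP on a strange document after each architect] … — that makes 7.

7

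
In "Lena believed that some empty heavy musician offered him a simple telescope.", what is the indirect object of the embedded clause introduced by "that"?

him

Within the embedded clause introduced by "that", the indirect object of "offered" is "him".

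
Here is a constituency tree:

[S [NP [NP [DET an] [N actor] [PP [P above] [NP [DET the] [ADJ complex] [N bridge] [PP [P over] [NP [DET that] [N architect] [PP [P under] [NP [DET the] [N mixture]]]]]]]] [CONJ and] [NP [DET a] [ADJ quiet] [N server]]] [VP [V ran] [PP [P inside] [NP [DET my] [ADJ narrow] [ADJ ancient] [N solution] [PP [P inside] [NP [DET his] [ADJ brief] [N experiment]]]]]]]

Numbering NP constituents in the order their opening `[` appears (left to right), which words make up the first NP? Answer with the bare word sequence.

In left-to-right order the NP constituents are "an actor above the complex bridge over that architect under the mixture and a quiet server"; "an actor above the complex bridge over that architect under the mixture"; "the complex bridge over that architect under the mixture"; "that architect under the mixture"; "the mixture"; "a quiet server"; "my narrow ancient solution inside his brief experiment"; "his brief experiment". Number 1 is "an actor above the complex bridge over that architect under the mixture and a quiet server".

an actor above the complex bridge over that architect under the mixture and a quiet server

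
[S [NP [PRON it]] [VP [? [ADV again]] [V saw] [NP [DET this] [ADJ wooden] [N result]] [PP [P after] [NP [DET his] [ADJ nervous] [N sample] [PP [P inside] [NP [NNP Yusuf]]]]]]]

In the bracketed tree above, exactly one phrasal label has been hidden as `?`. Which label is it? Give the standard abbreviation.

The `?` node immediately contains: ADV 'again'. That is the internal structure of an adverb phrase, so the label is ADVP.

ADVP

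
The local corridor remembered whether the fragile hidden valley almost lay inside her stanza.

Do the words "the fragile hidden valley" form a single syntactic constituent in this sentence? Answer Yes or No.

Yes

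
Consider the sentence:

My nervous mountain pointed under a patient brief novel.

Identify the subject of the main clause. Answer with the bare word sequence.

my nervous mountain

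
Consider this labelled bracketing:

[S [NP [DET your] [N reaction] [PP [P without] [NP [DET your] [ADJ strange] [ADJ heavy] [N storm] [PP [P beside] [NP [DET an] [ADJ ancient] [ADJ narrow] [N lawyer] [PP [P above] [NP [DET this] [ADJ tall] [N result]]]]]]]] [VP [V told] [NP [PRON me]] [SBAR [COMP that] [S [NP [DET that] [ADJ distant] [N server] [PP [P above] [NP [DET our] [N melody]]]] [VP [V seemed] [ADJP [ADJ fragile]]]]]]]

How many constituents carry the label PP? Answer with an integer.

4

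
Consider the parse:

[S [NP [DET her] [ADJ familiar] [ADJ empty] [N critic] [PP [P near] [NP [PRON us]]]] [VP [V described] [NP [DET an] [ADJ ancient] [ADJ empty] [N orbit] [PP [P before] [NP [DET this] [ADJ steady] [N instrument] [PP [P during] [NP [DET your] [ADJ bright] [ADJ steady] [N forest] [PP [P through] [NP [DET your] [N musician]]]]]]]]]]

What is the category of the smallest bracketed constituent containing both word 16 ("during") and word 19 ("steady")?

PP

Word 16 lies under S → VP → NP → PP → NP → PP → P; word 19 lies under S → VP → NP → PP → NP → PP → NP → ADJ. The lowest shared node is the PP.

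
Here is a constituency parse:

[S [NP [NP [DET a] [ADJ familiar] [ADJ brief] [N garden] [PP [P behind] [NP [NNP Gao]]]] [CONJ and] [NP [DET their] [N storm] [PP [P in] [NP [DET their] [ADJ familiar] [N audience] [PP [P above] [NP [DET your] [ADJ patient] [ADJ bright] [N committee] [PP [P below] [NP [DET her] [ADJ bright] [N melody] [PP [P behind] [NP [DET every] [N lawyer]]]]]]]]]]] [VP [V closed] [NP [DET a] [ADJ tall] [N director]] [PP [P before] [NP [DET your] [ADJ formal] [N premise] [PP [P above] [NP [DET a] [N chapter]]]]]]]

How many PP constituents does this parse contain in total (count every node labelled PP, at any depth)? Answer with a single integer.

Listing each PP by its span: [PP behind Gao]; [PP in their familiar audience above your patient bright committee below her bright melody behind every lawyer]; [PP above your patient bright committee below her bright melody behind every lawyer]; [PP below her bright melody behind every lawyer]; [PP behind every lawyer]; [PP before your formal premise above a chapter] … — that makes 7.

7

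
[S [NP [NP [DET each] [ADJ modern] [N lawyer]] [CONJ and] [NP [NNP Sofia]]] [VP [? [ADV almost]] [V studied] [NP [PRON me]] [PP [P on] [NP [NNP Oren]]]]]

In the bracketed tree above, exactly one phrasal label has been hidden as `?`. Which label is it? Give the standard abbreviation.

ADVP

A constituent whose immediate children are ADV 'almost' is an adverb phrase: ADVP.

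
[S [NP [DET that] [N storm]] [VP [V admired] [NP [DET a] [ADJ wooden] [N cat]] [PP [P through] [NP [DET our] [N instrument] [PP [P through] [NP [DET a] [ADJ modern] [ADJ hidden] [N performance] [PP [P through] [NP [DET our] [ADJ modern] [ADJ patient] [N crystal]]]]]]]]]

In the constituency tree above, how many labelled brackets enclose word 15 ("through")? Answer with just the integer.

Counting open brackets not yet closed at "through": [S [VP [PP [NP [PP [NP [PP [P = 8.

8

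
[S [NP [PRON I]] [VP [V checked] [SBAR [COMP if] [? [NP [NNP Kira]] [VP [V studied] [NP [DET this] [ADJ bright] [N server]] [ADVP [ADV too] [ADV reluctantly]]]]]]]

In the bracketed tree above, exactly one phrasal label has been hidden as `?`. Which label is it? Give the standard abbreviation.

A constituent whose immediate children are NP, VP is a clause: S.

S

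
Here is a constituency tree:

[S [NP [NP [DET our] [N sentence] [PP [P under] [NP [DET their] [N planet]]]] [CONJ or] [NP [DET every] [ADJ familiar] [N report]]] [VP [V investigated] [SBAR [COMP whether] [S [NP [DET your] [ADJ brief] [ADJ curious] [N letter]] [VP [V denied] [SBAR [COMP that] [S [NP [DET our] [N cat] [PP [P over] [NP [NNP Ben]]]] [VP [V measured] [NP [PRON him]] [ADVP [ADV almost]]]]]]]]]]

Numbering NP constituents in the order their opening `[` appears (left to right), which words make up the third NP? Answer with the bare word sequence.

their planet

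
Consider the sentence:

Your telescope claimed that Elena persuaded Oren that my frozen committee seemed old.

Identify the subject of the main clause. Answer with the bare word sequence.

your telescope

In the main clause the verb is "claimed"; the NP preceding it, "your telescope", is the subject.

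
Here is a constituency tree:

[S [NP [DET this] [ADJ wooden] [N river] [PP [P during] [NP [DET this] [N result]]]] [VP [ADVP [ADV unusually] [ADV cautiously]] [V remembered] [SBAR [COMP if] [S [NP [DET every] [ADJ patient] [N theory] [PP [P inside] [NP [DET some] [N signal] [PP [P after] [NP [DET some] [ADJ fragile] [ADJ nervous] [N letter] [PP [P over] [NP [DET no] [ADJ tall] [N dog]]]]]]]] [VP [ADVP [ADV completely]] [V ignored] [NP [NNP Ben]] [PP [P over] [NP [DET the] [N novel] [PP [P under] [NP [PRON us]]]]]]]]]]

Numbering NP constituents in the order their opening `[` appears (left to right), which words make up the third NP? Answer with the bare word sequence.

Opening `[NP` markers occur at word positions 1, 5, 11, 15, 18, 23, 28, 30, 33; the third of these opens the constituent [NP every patient theory inside some signal after some fragile nervous letter over no tall dog].

every patient theory inside some signal after some fragile nervous letter over no tall dog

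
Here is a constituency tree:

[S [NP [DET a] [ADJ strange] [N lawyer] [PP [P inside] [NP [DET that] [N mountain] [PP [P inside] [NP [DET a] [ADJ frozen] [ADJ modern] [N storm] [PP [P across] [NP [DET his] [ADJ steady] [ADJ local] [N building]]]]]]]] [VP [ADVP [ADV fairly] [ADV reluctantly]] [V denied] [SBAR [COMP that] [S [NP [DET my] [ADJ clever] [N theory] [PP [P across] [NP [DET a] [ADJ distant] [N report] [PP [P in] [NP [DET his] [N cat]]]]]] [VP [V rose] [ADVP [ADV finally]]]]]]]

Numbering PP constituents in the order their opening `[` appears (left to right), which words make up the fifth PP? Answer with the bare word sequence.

in his cat

Opening `[PP` markers occur at word positions 4, 7, 12, 24, 28; the fifth of these opens the constituent [PP in his cat].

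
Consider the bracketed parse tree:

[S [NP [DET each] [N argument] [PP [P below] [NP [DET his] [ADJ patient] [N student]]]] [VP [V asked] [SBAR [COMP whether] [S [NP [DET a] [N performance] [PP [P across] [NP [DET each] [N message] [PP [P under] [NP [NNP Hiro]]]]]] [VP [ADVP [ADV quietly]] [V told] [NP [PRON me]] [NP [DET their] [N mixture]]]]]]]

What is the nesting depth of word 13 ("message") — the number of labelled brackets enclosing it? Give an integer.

8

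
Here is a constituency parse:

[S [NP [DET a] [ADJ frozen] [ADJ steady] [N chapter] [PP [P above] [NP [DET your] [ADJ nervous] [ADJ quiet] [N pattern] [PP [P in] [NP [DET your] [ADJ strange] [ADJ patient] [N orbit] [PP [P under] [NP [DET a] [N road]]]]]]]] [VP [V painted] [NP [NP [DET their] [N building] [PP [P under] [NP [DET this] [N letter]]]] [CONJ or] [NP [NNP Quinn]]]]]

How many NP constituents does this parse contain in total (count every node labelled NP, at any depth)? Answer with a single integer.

Listing each NP by its span: [NP a frozen steady chapter above your nervous quiet pattern in your strange patient orbit under a road]; [NP your nervous quiet pattern in your strange patient orbit under a road]; [NP your strange patient orbit under a road]; [NP a road]; [NP their building under this letter or Quinn]; [NP their building under this letter] … — that makes 8.

8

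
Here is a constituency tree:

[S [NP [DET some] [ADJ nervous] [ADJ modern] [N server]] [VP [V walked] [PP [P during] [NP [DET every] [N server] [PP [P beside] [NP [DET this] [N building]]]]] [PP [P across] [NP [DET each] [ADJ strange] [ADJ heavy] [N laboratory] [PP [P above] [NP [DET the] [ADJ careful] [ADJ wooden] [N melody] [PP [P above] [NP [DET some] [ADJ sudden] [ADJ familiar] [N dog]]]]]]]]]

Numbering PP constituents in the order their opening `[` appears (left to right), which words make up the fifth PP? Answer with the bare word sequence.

In left-to-right order the PP constituents are "during every server beside this building"; "beside this building"; "across each strange heavy laboratory above the careful wooden melody above some sudden familiar dog"; "above the careful wooden melody above some sudden familiar dog"; "above some sudden familiar dog". Number 5 is "above some sudden familiar dog".

above some sudden familiar dog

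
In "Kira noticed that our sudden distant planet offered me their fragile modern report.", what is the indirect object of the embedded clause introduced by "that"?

me

"offered" heads the VP of the embedded clause introduced by "that", and "me" is its indirect object.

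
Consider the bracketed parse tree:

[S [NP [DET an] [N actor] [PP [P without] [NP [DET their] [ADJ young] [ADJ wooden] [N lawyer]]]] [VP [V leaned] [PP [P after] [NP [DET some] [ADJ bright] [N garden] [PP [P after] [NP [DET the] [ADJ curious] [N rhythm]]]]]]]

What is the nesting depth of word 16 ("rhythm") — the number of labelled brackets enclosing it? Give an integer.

7

Path from the root down to the word: S → VP → PP → NP → PP → NP → N. That is 7 enclosing brackets.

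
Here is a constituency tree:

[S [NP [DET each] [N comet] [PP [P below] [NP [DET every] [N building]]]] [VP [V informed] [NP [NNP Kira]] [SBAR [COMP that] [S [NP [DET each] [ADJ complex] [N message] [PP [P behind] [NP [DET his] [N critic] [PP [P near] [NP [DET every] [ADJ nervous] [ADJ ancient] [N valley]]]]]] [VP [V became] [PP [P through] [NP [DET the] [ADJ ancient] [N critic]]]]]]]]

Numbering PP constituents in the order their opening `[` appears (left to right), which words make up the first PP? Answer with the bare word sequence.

Opening `[PP` markers occur at word positions 3, 12, 15, 21; the first of these opens the constituent [PP below every building].

below every building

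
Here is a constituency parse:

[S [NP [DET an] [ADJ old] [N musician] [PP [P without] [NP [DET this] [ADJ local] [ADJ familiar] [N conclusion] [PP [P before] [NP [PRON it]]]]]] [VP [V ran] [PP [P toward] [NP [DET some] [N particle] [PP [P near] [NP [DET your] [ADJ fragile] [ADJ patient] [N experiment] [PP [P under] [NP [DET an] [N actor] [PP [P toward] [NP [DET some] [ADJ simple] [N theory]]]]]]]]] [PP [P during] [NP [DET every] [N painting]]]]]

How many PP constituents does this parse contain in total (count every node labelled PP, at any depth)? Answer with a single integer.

7

The PP constituents are: [PP without this local familiar conclusion before it]; [PP before it]; [PP toward some particle near your fragile patient experiment under an actor toward some simple theory]; [PP near your fragile patient experiment under an actor toward some simple theory]; [PP under an actor toward some simple theory]; [PP toward some simple theory] …. Total: 7.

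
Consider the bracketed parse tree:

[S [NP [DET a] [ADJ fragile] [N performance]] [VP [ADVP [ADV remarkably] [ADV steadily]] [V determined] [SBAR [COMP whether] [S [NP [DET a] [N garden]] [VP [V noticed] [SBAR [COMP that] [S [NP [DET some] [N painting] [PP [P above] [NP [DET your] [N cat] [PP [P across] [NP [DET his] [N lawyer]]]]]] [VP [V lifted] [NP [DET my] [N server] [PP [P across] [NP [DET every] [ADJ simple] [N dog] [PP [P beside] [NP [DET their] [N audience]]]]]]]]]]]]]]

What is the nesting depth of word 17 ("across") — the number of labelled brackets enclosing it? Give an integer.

12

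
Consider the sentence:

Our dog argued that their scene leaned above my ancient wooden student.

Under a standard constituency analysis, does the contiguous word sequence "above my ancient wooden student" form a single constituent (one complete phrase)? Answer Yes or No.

Yes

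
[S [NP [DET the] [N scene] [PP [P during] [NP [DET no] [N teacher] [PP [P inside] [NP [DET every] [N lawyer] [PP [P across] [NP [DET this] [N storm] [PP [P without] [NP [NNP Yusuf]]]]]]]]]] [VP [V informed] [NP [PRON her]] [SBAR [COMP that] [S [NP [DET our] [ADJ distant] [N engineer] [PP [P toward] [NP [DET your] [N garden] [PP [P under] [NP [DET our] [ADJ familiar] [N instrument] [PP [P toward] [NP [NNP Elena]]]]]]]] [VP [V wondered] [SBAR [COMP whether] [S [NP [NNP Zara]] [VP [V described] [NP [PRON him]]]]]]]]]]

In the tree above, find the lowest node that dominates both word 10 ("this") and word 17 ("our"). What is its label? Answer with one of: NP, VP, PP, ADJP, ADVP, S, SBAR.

Word 10 lies under S → NP → PP → NP → PP → NP → PP → NP → DET; word 17 lies under S → VP → SBAR → S → NP → DET. The lowest shared node is the S.

S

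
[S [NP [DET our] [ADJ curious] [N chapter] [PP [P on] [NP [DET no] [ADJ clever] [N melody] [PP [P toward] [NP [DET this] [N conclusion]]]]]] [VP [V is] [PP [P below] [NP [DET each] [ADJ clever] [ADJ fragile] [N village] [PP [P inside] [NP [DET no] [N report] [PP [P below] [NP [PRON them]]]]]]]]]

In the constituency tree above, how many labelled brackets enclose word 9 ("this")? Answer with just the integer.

7

Counting open brackets not yet closed at "this": [S [NP [PP [NP [PP [NP [DET = 7.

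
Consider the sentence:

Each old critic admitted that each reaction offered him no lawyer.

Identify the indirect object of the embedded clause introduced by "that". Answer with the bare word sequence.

The verb of the embedded clause introduced by "that" is "offered"; its indirect object is the NP "him".

him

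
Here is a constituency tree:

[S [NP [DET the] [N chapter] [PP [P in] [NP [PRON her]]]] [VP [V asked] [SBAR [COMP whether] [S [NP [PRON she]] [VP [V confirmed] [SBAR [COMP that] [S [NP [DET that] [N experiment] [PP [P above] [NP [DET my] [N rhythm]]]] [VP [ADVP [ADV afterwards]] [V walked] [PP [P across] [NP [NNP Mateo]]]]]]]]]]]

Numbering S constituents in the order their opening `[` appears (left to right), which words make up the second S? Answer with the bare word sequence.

Opening `[S` markers occur at word positions 1, 7, 10; the second of these opens the constituent [S she confirmed that that experiment above my rhythm afterwards walked across Mateo].

she confirmed that that experiment above my rhythm afterwards walked across Mateo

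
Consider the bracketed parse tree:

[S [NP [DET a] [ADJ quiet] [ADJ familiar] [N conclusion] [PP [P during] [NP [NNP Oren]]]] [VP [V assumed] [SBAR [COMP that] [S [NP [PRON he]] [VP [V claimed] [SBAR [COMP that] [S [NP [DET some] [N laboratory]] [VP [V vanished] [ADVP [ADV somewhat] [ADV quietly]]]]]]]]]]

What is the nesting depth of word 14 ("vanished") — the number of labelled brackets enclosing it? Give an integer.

Path from the root down to the word: S → VP → SBAR → S → VP → SBAR → S → VP → V. That is 9 enclosing brackets.

9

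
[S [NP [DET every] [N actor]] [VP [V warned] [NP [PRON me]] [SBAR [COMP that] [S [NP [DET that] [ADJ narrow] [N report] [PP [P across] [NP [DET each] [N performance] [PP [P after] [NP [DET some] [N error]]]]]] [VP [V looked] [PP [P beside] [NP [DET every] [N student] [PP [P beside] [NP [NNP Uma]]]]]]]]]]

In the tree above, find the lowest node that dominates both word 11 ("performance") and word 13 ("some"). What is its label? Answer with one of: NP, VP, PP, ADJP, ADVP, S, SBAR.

The smallest bracket enclosing both words is [NP each performance after some error], so the label is NP.

NP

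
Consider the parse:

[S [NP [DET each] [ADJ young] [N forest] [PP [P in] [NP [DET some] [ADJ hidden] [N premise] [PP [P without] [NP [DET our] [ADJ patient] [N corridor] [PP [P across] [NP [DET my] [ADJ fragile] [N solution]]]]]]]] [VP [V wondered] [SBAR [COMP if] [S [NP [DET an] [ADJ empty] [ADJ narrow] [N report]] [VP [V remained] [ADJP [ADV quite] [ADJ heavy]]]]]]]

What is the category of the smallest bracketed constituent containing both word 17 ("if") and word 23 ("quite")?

Both words fall inside [SBAR if an empty narrow report remained quite heavy] (words 17–24), and no smaller constituent contains them both. Label: SBAR.

SBAR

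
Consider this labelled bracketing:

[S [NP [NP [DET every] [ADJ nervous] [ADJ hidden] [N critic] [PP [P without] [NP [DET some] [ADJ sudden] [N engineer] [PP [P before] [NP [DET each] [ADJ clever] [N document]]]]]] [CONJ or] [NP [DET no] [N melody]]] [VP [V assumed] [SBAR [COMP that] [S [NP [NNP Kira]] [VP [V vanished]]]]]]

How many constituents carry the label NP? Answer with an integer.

6

Listing each NP by its span: [NP every nervous hidden critic without some sudden engineer before each clever document or no melody]; [NP every nervous hidden critic without some sudden engineer before each clever document]; [NP some sudden engineer before each clever document]; [NP each clever document]; [NP no melody]; [NP Kira] — that makes 6.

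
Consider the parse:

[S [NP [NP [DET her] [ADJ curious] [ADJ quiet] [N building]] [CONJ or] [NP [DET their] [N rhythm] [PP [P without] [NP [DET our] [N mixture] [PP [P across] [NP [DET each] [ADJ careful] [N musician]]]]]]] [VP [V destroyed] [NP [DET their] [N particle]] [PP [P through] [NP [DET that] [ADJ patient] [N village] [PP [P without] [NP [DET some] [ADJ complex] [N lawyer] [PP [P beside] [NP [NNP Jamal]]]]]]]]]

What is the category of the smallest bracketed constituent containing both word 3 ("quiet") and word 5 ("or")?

Both words fall inside [NP her curious quiet building or their rhythm without our mixture across each careful musician] (words 1–14), and no smaller constituent contains them both. Label: NP.

NP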